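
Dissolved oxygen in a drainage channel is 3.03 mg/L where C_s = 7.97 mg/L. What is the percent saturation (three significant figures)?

38.0 % saturation

% saturation = C/C_s × 100 = 3.03/7.97 × 100 = 38.0 %.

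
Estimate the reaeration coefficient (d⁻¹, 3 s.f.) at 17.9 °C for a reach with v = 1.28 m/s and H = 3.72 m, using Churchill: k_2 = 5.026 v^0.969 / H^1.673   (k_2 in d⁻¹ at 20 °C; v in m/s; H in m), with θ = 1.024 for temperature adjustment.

k_2 ≈ 0.674 d⁻¹

k_2(20) = 5.026 × 1.28^0.969 / 3.72^1.673 = 5.026 × 1.270 / 9.006 = 0.7089 d⁻¹.
k_2(17.9) = 0.7089 × 1.024^(17.9−20) = 0.7089 × 0.9514 = 0.6745 d⁻¹.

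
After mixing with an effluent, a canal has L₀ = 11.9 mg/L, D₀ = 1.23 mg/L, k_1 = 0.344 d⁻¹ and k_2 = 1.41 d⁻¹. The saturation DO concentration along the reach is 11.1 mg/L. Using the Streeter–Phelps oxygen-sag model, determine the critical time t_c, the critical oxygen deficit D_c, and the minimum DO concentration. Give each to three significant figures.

t_c = [1/(k_2−k_1)] ln[(k_2/k_1)(1 − D₀(k_2−k_1)/(k_1 L₀))]
= [1/(1.41−0.344)] ln[(1.41/0.344)(1 − 1.23×1.066/(0.344×11.9))]
= (1/1.066) ln[4.099 × 0.6797] = 0.9381 × ln(2.786) = 0.9381 × 1.025 = 0.9612 d.
L(t_c) = L₀ e^(−k_1 t_c) = 11.9 × 0.7185 = 8.550 mg/L, and at the critical point k_2 D_c = k_1 L, so D_c = (0.344/1.41) × 8.550 = 2.086 mg/L.
Minimum DO = C_s − D_c = 11.1 − 2.086 = 9.014 mg/L.

t_c ≈ 0.961 d; D_c ≈ 2.09 mg/L; min DO ≈ 9.01 mg/L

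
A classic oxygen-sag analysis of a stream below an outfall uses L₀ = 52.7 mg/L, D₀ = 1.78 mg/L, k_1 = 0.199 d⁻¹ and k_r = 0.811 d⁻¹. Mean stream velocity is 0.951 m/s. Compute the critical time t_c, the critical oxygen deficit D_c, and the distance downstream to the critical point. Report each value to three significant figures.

At the critical point dD/dt = 0, so k_1 L₀ e^(−k_1 t) = k_r D. Substituting D(t) from the Streeter–Phelps equation and solving for t gives
t_c = ln[(k_r/k_1)(1 − D₀(k_r−k_1)/(k_1 L₀))] / (k_r−k_1).
Here k_r−k_1 = 0.6120 d⁻¹ and 1 − D₀(k_r−k_1)/(k_1 L₀) = 1 − 1.78×0.6120/(0.199×52.7) = 0.8961, so
t_c = ln(4.075 × 0.8961) / 0.6120 = 1.295 / 0.6120 = 2.116 d.
D_c = (k_1/k_r) L₀ e^(−k_1 t_c) = (0.199/0.811) × 52.7 × e^(−0.199×2.116) = 0.2454 × 52.7 × 0.6563 = 8.486 mg/L.
x_c = v t_c = 0.951 m/s × 2.116 d × 86400 s/d = 173900 m ≈ 174 km.

t_c ≈ 2.12 d; D_c ≈ 8.49 mg/L; x_c ≈ 174 km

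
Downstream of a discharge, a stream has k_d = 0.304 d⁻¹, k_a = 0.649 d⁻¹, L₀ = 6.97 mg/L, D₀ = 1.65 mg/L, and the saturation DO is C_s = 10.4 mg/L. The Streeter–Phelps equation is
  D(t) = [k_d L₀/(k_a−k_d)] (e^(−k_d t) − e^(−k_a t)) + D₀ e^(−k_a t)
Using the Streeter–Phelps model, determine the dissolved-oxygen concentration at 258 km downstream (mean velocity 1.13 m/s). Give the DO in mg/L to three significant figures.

DO ≈ 8.46 mg/L

Travel time t = x/v = 258 km / (1.13 m/s) = 258000 m / 1.13 m/s = 228300 s = 2.643 d.
k_d L₀/(k_a−k_d) = 0.304×6.97/(0.649−0.304) = 2.119/0.3450 = 6.142 mg/L.
e^(−k_d t) = e^(−0.304×2.643) = 0.4478; e^(−k_a t) = e^(−0.649×2.643) = 0.1800.
D = 6.142 × (0.4478 − 0.1800) + 1.65 × 0.1800 = 1.645 + 0.2969 = 1.942 mg/L.
DO = C_s − D = 10.4 − 1.942 = 8.458 mg/L.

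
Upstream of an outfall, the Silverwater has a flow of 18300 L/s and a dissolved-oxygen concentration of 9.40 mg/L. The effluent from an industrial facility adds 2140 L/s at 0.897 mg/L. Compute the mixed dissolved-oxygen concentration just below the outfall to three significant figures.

Flow-weighted mixing: C = (Q_r C_r + Q_w C_w)/(Q_r + Q_w)
= (18300×9.40 + 2140×0.897)/(18300 + 2140) = 173900/20440 = 8.510 mg/L.

8.51 mg/L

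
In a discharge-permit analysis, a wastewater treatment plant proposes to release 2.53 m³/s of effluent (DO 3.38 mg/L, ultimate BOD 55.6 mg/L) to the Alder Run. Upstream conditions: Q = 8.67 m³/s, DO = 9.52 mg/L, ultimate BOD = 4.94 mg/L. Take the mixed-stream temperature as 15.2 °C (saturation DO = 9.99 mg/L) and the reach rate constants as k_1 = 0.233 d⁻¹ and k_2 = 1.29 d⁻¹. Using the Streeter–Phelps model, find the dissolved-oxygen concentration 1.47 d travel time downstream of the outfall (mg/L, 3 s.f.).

Mixed DO = (8.67×9.52 + 2.53×3.38)/(8.67+2.53) = 91.09/11.20 = 8.133 mg/L.
Mixed L₀ = (8.67×4.94 + 2.53×55.6)/(11.20) = 183.5/11.20 = 16.38 mg/L.
Initial deficit D₀ = C_s − DO₀ = 9.99 − 8.133 = 1.857 mg/L.
D(1.47) = [0.233×16.38/(1.29−0.233)](e^(−0.233×1.47) − e^(−1.29×1.47)) + 1.857 e^(−1.29×1.47)
= 3.612 × (0.7100 − 0.1501) + 1.857 × 0.1501 = 2.301 mg/L.
DO = 9.99 − 2.301 = 7.689 mg/L.

DO ≈ 7.69 mg/L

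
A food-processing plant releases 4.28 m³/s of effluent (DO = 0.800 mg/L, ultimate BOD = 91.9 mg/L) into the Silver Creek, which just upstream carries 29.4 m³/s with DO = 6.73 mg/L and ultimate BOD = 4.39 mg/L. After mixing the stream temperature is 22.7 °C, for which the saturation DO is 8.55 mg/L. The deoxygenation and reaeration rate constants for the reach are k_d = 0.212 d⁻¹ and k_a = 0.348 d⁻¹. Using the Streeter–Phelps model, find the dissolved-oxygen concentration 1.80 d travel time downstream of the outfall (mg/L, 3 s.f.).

Mixed DO = (29.4×6.73 + 4.28×0.800)/(29.4+4.28) = 201.3/33.68 = 5.976 mg/L.
Mixed L₀ = (29.4×4.39 + 4.28×91.9)/(33.68) = 522.4/33.68 = 15.51 mg/L.
Initial deficit D₀ = C_s − DO₀ = 8.55 − 5.976 = 2.574 mg/L.
D(1.80) = [0.212×15.51/(0.348−0.212)](e^(−0.212×1.80) − e^(−0.348×1.80)) + 2.574 e^(−0.348×1.80)
= 24.18 × (0.6828 − 0.5345) + 2.574 × 0.5345 = 4.960 mg/L.
DO = 8.55 − 4.960 = 3.590 mg/L.

DO ≈ 3.59 mg/L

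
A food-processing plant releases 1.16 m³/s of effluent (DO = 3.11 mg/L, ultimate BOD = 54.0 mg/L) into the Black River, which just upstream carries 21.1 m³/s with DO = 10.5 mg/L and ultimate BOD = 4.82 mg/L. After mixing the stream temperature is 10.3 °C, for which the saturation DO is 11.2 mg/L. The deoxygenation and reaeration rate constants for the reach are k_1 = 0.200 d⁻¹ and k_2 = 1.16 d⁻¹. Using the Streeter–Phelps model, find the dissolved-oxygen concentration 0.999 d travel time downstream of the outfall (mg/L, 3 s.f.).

DO ≈ 10.1 mg/L

Mixed DO = (21.1×10.5 + 1.16×3.11)/(21.1+1.16) = 225.2/22.26 = 10.11 mg/L.
Mixed L₀ = (21.1×4.82 + 1.16×54.0)/(22.26) = 164.3/22.26 = 7.383 mg/L.
Initial deficit D₀ = C_s − DO₀ = 11.2 − 10.11 = 1.085 mg/L.
D(0.999) = [0.200×7.383/(1.16−0.200)](e^(−0.200×0.999) − e^(−1.16×0.999)) + 1.085 e^(−1.16×0.999)
= 1.538 × (0.8189 − 0.3139) + 1.085 × 0.3139 = 1.117 mg/L.
DO = 11.2 − 1.117 = 10.08 mg/L.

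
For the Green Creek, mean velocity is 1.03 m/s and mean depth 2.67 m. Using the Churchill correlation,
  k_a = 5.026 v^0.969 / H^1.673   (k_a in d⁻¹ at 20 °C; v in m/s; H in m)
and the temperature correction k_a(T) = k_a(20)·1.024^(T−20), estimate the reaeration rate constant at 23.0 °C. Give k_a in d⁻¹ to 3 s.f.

k_a ≈ 1.07 d⁻¹

k_a(20) = 5.026 × 1.03^0.969 / 2.67^1.673 = 5.026 × 1.029 / 5.171 = 1.000 d⁻¹.
k_a(23.0) = 1.000 × 1.024^(23.0−20) = 1.000 × 1.074 = 1.074 d⁻¹.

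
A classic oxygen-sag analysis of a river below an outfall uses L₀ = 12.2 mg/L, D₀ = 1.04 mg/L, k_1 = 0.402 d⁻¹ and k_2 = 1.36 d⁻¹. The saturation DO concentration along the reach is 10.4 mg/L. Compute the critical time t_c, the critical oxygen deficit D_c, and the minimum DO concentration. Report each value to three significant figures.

With k_2/k_1 = 3.383 and 1 − D₀(k_2−k_1)/(k_1 L₀) = 0.7969,
t_c = ln(3.383 × 0.7969) / (1.36 − 0.402) = ln(2.696) / 0.9580 = 0.9917/0.9580 = 1.035 d.
L(t_c) = L₀ e^(−k_1 t_c) = 12.2 × 0.6596 = 8.047 mg/L, and at the critical point k_2 D_c = k_1 L, so D_c = (0.402/1.36) × 8.047 = 2.379 mg/L.
Minimum DO = C_s − D_c = 10.4 − 2.379 = 8.021 mg/L.

t_c ≈ 1.04 d; D_c ≈ 2.38 mg/L; min DO ≈ 8.02 mg/L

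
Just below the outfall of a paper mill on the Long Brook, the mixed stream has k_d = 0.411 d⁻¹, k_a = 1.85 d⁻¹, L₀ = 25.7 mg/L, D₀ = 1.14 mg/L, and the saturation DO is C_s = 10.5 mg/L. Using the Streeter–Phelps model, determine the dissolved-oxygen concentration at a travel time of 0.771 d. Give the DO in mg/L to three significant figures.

DO ≈ 6.64 mg/L

k_d L₀/(k_a−k_d) = 0.411×25.7/(1.85−0.411) = 10.56/1.439 = 7.340 mg/L.
e^(−k_d t) = e^(−0.411×0.7710) = 0.7284; e^(−k_a t) = e^(−1.85×0.7710) = 0.2402.
D = 7.340 × (0.7284 − 0.2402) + 1.14 × 0.2402 = 3.584 + 0.2738 = 3.858 mg/L.
DO = C_s − D = 10.5 − 3.858 = 6.642 mg/L.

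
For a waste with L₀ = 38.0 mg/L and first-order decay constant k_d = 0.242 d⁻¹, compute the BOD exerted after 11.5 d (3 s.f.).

y_t = L₀(1 − e^(−k_d t)) = 38.0 × (1 − e^(−0.242×11.5))
= 38.0 × (1 − 0.06185) = 38.0 × 0.9381 = 35.65 mg/L.

y ≈ 35.6 mg/L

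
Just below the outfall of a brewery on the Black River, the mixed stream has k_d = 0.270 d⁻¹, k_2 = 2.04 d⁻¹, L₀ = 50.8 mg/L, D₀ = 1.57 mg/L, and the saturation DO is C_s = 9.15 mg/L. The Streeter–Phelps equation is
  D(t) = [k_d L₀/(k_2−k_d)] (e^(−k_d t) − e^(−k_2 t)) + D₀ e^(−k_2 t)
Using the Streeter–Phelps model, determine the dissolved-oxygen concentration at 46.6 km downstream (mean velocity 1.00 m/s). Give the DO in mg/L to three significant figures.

Travel time t = x/v = 46.6 km / (1.00 m/s) = 46600 m / 1.00 m/s = 46600 s = 0.5394 d.
k_d L₀/(k_2−k_d) = 0.270×50.8/(2.04−0.270) = 13.72/1.770 = 7.749 mg/L.
e^(−k_d t) = e^(−0.270×0.5394) = 0.8645; e^(−k_2 t) = e^(−2.04×0.5394) = 0.3328.
D = 7.749 × (0.8645 − 0.3328) + 1.57 × 0.3328 = 4.120 + 0.5225 = 4.643 mg/L.
DO = C_s − D = 9.15 − 4.643 = 4.507 mg/L.

DO ≈ 4.51 mg/L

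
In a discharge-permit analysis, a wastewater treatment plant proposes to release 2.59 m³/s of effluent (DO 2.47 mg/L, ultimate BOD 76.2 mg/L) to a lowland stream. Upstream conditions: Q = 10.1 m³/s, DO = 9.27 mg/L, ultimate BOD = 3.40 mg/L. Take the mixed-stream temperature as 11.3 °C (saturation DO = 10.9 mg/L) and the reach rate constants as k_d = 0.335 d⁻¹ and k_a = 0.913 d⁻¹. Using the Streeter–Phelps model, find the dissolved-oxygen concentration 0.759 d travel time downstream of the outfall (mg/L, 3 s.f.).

Mixed DO = (10.1×9.27 + 2.59×2.47)/(10.1+2.59) = 100.0/12.69 = 7.882 mg/L.
Mixed L₀ = (10.1×3.40 + 2.59×76.2)/(12.69) = 231.7/12.69 = 18.26 mg/L.
Initial deficit D₀ = C_s − DO₀ = 10.9 − 7.882 = 3.018 mg/L.
D(0.759) = [0.335×18.26/(0.913−0.335)](e^(−0.335×0.759) − e^(−0.913×0.759)) + 3.018 e^(−0.913×0.759)
= 10.58 × (0.7755 − 0.5001) + 3.018 × 0.5001 = 4.424 mg/L.
DO = 10.9 − 4.424 = 6.476 mg/L.

DO ≈ 6.48 mg/L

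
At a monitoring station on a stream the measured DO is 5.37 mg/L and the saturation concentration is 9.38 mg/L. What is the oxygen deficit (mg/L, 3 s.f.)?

D ≈ 4.01 mg/L

D = C_s − C = 9.38 − 5.37 = 4.01 mg/L.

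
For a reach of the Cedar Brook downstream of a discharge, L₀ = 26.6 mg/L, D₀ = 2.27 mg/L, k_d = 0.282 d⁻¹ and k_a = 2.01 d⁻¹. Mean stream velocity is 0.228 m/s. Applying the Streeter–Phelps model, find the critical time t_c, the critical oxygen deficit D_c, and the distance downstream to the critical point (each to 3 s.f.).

t_c ≈ 0.708 d; D_c ≈ 3.06 mg/L; x_c ≈ 14.0 km

At the critical point dD/dt = 0, so k_d L₀ e^(−k_d t) = k_a D. Substituting D(t) from the Streeter–Phelps equation and solving for t gives
t_c = ln[(k_a/k_d)(1 − D₀(k_a−k_d)/(k_d L₀))] / (k_a−k_d).
Here k_a−k_d = 1.728 d⁻¹ and 1 − D₀(k_a−k_d)/(k_d L₀) = 1 − 2.27×1.728/(0.282×26.6) = 0.4771, so
t_c = ln(7.128 × 0.4771) / 1.728 = 1.224 / 1.728 = 0.7083 d.
D_c = (k_d/k_a) L₀ e^(−k_d t_c) = (0.282/2.01) × 26.6 × e^(−0.282×0.7083) = 0.1403 × 26.6 × 0.8189 = 3.056 mg/L.
x_c = v t_c = 0.228 m/s × 0.7083 d × 86400 s/d = 13950 m ≈ 14.0 km.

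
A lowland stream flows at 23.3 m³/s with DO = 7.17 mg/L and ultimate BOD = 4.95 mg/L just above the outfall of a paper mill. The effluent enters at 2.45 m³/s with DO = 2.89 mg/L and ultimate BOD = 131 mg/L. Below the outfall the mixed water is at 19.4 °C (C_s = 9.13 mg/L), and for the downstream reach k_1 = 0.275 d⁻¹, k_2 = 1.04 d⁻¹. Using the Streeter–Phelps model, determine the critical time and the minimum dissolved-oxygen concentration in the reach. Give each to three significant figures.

t_c ≈ 1.10 d; minimum DO ≈ 5.82 mg/L

Mixed DO = (23.3×7.17 + 2.45×2.89)/(23.3+2.45) = 174.1/25.75 = 6.763 mg/L.
Mixed L₀ = (23.3×4.95 + 2.45×131)/(25.75) = 436.3/25.75 = 16.94 mg/L.
Initial deficit D₀ = C_s − DO₀ = 9.13 − 6.763 = 2.367 mg/L.
t_c = (1/0.7650) ln[(1.04/0.275)(1 − 2.367×0.7650/(0.275×16.94))] = 1.307 × ln(2.312) = 1.096 d.
D_c = (0.275/1.04) × 16.94 × e^(−0.275×1.096) = 0.2644 × 16.94 × 0.7399 = 3.315 mg/L.
Minimum DO = 9.13 − 3.315 = 5.815 mg/L.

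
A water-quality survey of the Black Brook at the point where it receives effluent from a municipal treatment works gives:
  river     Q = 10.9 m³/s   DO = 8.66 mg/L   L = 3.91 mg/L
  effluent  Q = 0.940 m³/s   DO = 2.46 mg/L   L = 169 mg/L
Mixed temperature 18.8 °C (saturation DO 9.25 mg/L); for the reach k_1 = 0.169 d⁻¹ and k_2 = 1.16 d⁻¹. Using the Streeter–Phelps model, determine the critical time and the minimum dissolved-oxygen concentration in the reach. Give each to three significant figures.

Mixed DO = (10.9×8.66 + 0.940×2.46)/(10.9+0.940) = 96.71/11.84 = 8.168 mg/L.
Mixed L₀ = (10.9×3.91 + 0.940×169)/(11.84) = 201.5/11.84 = 17.02 mg/L.
Initial deficit D₀ = C_s − DO₀ = 9.25 − 8.168 = 1.082 mg/L.
t_c = (1/0.9910) ln[(1.16/0.169)(1 − 1.082×0.9910/(0.169×17.02))] = 1.009 × ln(4.304) = 1.473 d.
D_c = (0.169/1.16) × 17.02 × e^(−0.169×1.473) = 0.1457 × 17.02 × 0.7797 = 1.933 mg/L.
Minimum DO = 9.25 − 1.933 = 7.317 mg/L.

t_c ≈ 1.47 d; minimum DO ≈ 7.32 mg/L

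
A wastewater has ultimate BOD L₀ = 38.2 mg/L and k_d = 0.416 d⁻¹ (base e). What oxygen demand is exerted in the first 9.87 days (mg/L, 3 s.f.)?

y ≈ 37.6 mg/L

y_t = L₀(1 − e^(−k_d t)) = 38.2 × (1 − e^(−0.416×9.87))
= 38.2 × (1 − 0.01647) = 38.2 × 0.9835 = 37.57 mg/L.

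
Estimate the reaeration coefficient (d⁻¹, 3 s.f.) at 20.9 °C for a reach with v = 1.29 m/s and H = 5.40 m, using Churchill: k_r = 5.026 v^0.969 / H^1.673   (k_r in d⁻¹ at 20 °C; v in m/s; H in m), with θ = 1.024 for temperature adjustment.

k_r(20) = 5.026 × 1.29^0.969 / 5.40^1.673 = 5.026 × 1.280 / 16.80 = 0.3829 d⁻¹.
k_r(20.9) = 0.3829 × 1.024^(20.9−20) = 0.3829 × 1.022 = 0.3912 d⁻¹.

k_r ≈ 0.391 d⁻¹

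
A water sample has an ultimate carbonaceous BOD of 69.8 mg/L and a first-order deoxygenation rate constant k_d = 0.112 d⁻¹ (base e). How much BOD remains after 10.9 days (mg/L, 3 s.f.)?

L_t = L₀ e^(−k_d t) = 69.8 × e^(−0.112×10.9) = 69.8 × 0.2950 = 20.59 mg/L.

L ≈ 20.6 mg/L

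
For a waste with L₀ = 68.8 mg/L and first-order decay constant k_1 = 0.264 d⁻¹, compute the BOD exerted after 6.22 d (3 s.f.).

y ≈ 55.5 mg/L

y_t = L₀(1 − e^(−k_1 t)) = 68.8 × (1 − e^(−0.264×6.22))
= 68.8 × (1 − 0.1936) = 68.8 × 0.8064 = 55.48 mg/L.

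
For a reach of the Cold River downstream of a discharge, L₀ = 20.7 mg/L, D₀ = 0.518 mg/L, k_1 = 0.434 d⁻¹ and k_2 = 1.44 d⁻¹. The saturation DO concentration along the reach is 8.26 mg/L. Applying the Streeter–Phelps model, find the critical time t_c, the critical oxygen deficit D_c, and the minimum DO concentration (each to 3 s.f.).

t_c ≈ 1.13 d; D_c ≈ 3.82 mg/L; min DO ≈ 4.44 mg/L

At the critical point dD/dt = 0, so k_1 L₀ e^(−k_1 t) = k_2 D. Substituting D(t) from the Streeter–Phelps equation and solving for t gives
t_c = ln[(k_2/k_1)(1 − D₀(k_2−k_1)/(k_1 L₀))] / (k_2−k_1).
Here k_2−k_1 = 1.006 d⁻¹ and 1 − D₀(k_2−k_1)/(k_1 L₀) = 1 − 0.518×1.006/(0.434×20.7) = 0.9420, so
t_c = ln(3.318 × 0.9420) / 1.006 = 1.140 / 1.006 = 1.133 d.
D_c = (k_1/k_2) L₀ e^(−k_1 t_c) = (0.434/1.44) × 20.7 × e^(−0.434×1.133) = 0.3014 × 20.7 × 0.6116 = 3.816 mg/L.
Minimum DO = C_s − D_c = 8.26 − 3.816 = 4.444 mg/L.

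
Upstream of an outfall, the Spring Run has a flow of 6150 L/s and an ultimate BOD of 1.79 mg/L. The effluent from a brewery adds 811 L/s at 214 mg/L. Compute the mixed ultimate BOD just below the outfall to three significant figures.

Flow-weighted mixing: C = (Q_r C_r + Q_w C_w)/(Q_r + Q_w)
= (6150×1.79 + 811×214)/(6150 + 811) = 184600/6961 = 26.51 mg/L.

26.5 mg/L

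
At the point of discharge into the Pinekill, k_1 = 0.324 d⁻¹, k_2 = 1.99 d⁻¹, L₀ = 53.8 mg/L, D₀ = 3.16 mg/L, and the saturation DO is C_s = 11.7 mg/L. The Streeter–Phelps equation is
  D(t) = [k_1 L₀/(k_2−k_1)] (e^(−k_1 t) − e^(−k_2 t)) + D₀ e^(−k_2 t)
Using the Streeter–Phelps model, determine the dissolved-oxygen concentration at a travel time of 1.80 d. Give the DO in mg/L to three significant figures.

DO ≈ 6.06 mg/L

k_1 L₀/(k_2−k_1) = 0.324×53.8/(1.99−0.324) = 17.43/1.666 = 10.46 mg/L.
e^(−k_1 t) = e^(−0.324×1.800) = 0.5581; e^(−k_2 t) = e^(−1.99×1.800) = 0.02782.
D = 10.46 × (0.5581 − 0.02782) + 3.16 × 0.02782 = 5.548 + 0.08791 = 5.636 mg/L.
DO = C_s − D = 11.7 − 5.636 = 6.064 mg/L.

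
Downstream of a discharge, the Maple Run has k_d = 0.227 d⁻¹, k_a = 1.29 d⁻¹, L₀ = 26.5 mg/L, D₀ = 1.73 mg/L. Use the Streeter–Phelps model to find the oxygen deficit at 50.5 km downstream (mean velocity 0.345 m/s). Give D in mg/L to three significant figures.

Travel time t = x/v = 50.5 km / (0.345 m/s) = 50500 m / 0.345 m/s = 146400 s = 1.694 d.
k_d L₀/(k_a−k_d) = 0.227×26.5/(1.29−0.227) = 6.016/1.063 = 5.659 mg/L.
e^(−k_d t) = e^(−0.227×1.694) = 0.6807; e^(−k_a t) = e^(−1.29×1.694) = 0.1124.
D = 5.659 × (0.6807 − 0.1124) + 1.73 × 0.1124 = 3.216 + 0.1945 = 3.411 mg/L.

D ≈ 3.41 mg/L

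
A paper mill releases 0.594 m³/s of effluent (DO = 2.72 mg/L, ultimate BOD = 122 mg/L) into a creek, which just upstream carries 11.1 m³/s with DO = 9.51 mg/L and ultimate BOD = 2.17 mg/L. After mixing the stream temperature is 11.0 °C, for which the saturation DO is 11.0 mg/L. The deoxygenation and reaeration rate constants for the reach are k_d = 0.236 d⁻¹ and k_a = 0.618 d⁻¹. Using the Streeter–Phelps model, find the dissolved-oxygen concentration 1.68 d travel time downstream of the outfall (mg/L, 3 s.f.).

Mixed DO = (11.1×9.51 + 0.594×2.72)/(11.1+0.594) = 107.2/11.69 = 9.165 mg/L.
Mixed L₀ = (11.1×2.17 + 0.594×122)/(11.69) = 96.56/11.69 = 8.257 mg/L.
Initial deficit D₀ = C_s − DO₀ = 11.0 − 9.165 = 1.835 mg/L.
D(1.68) = [0.236×8.257/(0.618−0.236)](e^(−0.236×1.68) − e^(−0.618×1.68)) + 1.835 e^(−0.618×1.68)
= 5.101 × (0.6727 − 0.3541) + 1.835 × 0.3541 = 2.275 mg/L.
DO = 11.0 − 2.275 = 8.725 mg/L.

DO ≈ 8.73 mg/L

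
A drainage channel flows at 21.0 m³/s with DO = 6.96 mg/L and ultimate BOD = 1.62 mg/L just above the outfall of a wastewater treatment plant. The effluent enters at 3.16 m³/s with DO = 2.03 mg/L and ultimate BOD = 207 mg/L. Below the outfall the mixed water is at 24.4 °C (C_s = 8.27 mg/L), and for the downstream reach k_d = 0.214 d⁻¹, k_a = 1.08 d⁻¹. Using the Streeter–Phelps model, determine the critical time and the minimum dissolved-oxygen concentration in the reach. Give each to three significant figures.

Mixed DO = (21.0×6.96 + 3.16×2.03)/(21.0+3.16) = 152.6/24.16 = 6.315 mg/L.
Mixed L₀ = (21.0×1.62 + 3.16×207)/(24.16) = 688.1/24.16 = 28.48 mg/L.
Initial deficit D₀ = C_s − DO₀ = 8.27 − 6.315 = 1.955 mg/L.
t_c = (1/0.8660) ln[(1.08/0.214)(1 − 1.955×0.8660/(0.214×28.48))] = 1.155 × ln(3.645) = 1.494 d.
D_c = (0.214/1.08) × 28.48 × e^(−0.214×1.494) = 0.1981 × 28.48 × 0.7264 = 4.100 mg/L.
Minimum DO = 8.27 − 4.100 = 4.170 mg/L.

t_c ≈ 1.49 d; minimum DO ≈ 4.17 mg/L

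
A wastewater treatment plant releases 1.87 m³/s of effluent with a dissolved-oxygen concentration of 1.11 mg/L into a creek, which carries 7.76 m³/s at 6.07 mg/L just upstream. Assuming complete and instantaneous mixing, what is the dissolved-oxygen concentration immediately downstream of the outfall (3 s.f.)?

Flow-weighted mixing: C = (Q_r C_r + Q_w C_w)/(Q_r + Q_w)
= (7.76×6.07 + 1.87×1.11)/(7.76 + 1.87) = 49.18/9.630 = 5.107 mg/L.

5.11 mg/L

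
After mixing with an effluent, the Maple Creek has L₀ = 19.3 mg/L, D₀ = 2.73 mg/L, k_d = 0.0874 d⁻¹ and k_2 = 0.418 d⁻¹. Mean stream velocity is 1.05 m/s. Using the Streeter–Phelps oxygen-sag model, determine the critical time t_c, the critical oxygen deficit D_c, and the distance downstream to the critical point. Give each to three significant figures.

With k_2/k_d = 4.783 and 1 − D₀(k_2−k_d)/(k_d L₀) = 0.4649,
t_c = ln(4.783 × 0.4649) / (0.418 − 0.0874) = ln(2.224) / 0.3306 = 0.7992/0.3306 = 2.417 d.
D_c = (k_d/k_2) L₀ e^(−k_d t_c) = (0.0874/0.418) × 19.3 × e^(−0.0874×2.417) = 0.2091 × 19.3 × 0.8096 = 3.267 mg/L.
x_c = v t_c = 1.05 m/s × 2.417 d × 86400 s/d = 219300 m ≈ 219 km.

t_c ≈ 2.42 d; D_c ≈ 3.27 mg/L; x_c ≈ 219 km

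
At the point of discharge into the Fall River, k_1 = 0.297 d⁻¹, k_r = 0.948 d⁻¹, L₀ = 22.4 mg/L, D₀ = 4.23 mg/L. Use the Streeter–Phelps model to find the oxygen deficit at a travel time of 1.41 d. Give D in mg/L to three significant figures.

k_1 L₀/(k_r−k_1) = 0.297×22.4/(0.948−0.297) = 6.653/0.6510 = 10.22 mg/L.
e^(−k_1 t) = e^(−0.297×1.410) = 0.6579; e^(−k_r t) = e^(−0.948×1.410) = 0.2627.
D = 10.22 × (0.6579 − 0.2627) + 4.23 × 0.2627 = 4.038 + 1.111 = 5.149 mg/L.

D ≈ 5.15 mg/L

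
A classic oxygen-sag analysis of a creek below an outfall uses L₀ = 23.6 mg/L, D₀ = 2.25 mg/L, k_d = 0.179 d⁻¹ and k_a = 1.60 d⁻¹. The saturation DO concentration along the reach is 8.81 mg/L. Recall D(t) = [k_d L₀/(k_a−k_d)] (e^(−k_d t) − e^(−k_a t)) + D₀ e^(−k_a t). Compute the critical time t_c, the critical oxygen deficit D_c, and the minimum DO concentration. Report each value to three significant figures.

t_c = [1/(k_a−k_d)] ln[(k_a/k_d)(1 − D₀(k_a−k_d)/(k_d L₀))]
= [1/(1.60−0.179)] ln[(1.60/0.179)(1 − 2.25×1.421/(0.179×23.6))]
= (1/1.421) ln[8.939 × 0.2431] = 0.7037 × ln(2.173) = 0.7037 × 0.7763 = 0.5463 d.
D_c = (k_d/k_a) L₀ e^(−k_d t_c) = (0.179/1.60) × 23.6 × e^(−0.179×0.5463) = 0.1119 × 23.6 × 0.9068 = 2.394 mg/L.
Minimum DO = C_s − D_c = 8.81 − 2.394 = 6.416 mg/L.

t_c ≈ 0.546 d; D_c ≈ 2.39 mg/L; min DO ≈ 6.42 mg/L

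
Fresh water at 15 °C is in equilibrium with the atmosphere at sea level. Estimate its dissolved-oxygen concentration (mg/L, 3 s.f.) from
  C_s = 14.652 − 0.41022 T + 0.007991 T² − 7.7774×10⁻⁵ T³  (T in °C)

C_s = 14.652 − 0.41022×15 + 0.007991×15² − 7.7774×10⁻⁵×15³ = 10.03 mg/L.

C_s ≈ 10.0 mg/L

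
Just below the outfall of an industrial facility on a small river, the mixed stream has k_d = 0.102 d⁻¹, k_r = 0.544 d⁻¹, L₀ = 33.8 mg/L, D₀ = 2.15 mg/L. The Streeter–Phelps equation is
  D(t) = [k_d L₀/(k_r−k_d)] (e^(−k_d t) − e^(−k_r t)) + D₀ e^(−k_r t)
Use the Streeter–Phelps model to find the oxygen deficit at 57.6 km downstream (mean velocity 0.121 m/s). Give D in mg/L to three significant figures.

Travel time t = x/v = 57.6 km / (0.121 m/s) = 57600 m / 0.121 m/s = 476000 s = 5.510 d.
k_d L₀/(k_r−k_d) = 0.102×33.8/(0.544−0.102) = 3.448/0.4420 = 7.800 mg/L.
e^(−k_d t) = e^(−0.102×5.510) = 0.5701; e^(−k_r t) = e^(−0.544×5.510) = 0.04992.
D = 7.800 × (0.5701 − 0.04992) + 2.15 × 0.04992 = 4.057 + 0.1073 = 4.165 mg/L.

D ≈ 4.16 mg/L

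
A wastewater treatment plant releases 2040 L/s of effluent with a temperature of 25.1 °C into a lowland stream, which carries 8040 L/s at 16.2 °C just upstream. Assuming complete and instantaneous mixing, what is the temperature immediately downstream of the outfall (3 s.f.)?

Flow-weighted mixing: C = (Q_r C_r + Q_w C_w)/(Q_r + Q_w)
= (8040×16.2 + 2040×25.1)/(8040 + 2040) = 181500/10080 = 18.00 °C.

18.0 °C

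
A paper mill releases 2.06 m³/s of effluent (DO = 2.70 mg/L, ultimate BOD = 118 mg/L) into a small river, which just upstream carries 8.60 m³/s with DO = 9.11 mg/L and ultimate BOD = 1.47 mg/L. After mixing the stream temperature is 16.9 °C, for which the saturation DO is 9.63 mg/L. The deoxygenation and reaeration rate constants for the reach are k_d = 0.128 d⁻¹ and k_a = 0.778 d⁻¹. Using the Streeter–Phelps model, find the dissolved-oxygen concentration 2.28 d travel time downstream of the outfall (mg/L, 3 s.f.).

Mixed DO = (8.60×9.11 + 2.06×2.70)/(8.60+2.06) = 83.91/10.66 = 7.871 mg/L.
Mixed L₀ = (8.60×1.47 + 2.06×118)/(10.66) = 255.7/10.66 = 23.99 mg/L.
Initial deficit D₀ = C_s − DO₀ = 9.63 − 7.871 = 1.759 mg/L.
D(2.28) = [0.128×23.99/(0.778−0.128)](e^(−0.128×2.28) − e^(−0.778×2.28)) + 1.759 e^(−0.778×2.28)
= 4.724 × (0.7469 − 0.1697) + 1.759 × 0.1697 = 3.025 mg/L.
DO = 9.63 − 3.025 = 6.605 mg/L.

DO ≈ 6.60 mg/L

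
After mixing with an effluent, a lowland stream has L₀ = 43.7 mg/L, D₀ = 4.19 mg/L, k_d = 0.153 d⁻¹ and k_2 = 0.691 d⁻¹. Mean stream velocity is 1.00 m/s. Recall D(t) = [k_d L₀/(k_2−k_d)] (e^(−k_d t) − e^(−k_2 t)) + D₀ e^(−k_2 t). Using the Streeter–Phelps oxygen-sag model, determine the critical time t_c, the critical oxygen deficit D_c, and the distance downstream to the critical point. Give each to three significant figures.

t_c = [1/(k_2−k_d)] ln[(k_2/k_d)(1 − D₀(k_2−k_d)/(k_d L₀))]
= [1/(0.691−0.153)] ln[(0.691/0.153)(1 − 4.19×0.5380/(0.153×43.7))]
= (1/0.5380) ln[4.516 × 0.6628] = 1.859 × ln(2.994) = 1.859 × 1.096 = 2.038 d.
D_c = (k_d/k_2) L₀ e^(−k_d t_c) = (0.153/0.691) × 43.7 × e^(−0.153×2.038) = 0.2214 × 43.7 × 0.7321 = 7.084 mg/L.
x_c = v t_c = 1.00 m/s × 2.038 d × 86400 s/d = 176100 m ≈ 176 km.

t_c ≈ 2.04 d; D_c ≈ 7.08 mg/L; x_c ≈ 176 km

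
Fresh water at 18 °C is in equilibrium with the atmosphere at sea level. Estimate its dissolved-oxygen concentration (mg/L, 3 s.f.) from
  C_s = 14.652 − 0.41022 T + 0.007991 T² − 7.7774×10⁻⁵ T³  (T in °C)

C_s ≈ 9.40 mg/L

C_s = 14.652 − 0.41022×18 + 0.007991×18² − 7.7774×10⁻⁵×18³ = 9.404 mg/L.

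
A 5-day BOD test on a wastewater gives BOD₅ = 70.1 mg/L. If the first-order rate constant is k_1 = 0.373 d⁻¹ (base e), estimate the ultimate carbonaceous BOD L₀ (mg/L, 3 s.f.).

BOD₅ = L₀(1 − e^(−5k_1)) ⇒ L₀ = BOD₅ / (1 − e^(−5×0.373))
= 70.1 / (1 − 0.1549) = 70.1 / 0.8451 = 82.95 mg/L.

L₀ ≈ 82.9 mg/L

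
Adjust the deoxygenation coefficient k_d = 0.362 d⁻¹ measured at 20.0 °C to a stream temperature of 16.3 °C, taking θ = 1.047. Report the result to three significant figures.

k_d ≈ 0.305 d⁻¹

k_d(T₂) = k_d(T₁) · θ^(T₂−T₁) = 0.362 × 1.047^(16.3−20.0)
= 0.362 × 1.047^-3.70 = 0.362 × 0.8437 = 0.3054 d⁻¹.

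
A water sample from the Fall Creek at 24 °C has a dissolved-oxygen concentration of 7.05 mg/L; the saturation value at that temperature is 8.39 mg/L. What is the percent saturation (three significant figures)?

84.0 % saturation

% saturation = C/C_s × 100 = 7.05/8.39 × 100 = 84.0 %.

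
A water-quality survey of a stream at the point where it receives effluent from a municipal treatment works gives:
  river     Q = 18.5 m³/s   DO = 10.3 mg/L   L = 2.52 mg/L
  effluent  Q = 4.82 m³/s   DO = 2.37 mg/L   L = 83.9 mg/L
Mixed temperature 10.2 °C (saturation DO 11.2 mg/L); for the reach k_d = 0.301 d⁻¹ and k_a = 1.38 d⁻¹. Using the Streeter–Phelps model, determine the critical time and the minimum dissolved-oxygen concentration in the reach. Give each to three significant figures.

Mixed DO = (18.5×10.3 + 4.82×2.37)/(18.5+4.82) = 202.0/23.32 = 8.661 mg/L.
Mixed L₀ = (18.5×2.52 + 4.82×83.9)/(23.32) = 451.0/23.32 = 19.34 mg/L.
Initial deficit D₀ = C_s − DO₀ = 11.2 − 8.661 = 2.539 mg/L.
t_c = (1/1.079) ln[(1.38/0.301)(1 − 2.539×1.079/(0.301×19.34))] = 0.9268 × ln(2.427) = 0.8218 d.
D_c = (0.301/1.38) × 19.34 × e^(−0.301×0.8218) = 0.2181 × 19.34 × 0.7809 = 3.294 mg/L.
Minimum DO = 11.2 − 3.294 = 7.906 mg/L.

t_c ≈ 0.822 d; minimum DO ≈ 7.91 mg/L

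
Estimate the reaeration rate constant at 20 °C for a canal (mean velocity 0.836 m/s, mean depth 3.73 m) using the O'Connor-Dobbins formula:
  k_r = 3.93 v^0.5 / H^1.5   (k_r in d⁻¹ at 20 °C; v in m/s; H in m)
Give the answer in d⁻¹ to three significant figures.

k_r = 3.93 × 0.836^0.5 / 3.73^1.5 = 3.93 × 0.9143 / 7.204 = 0.4988 d⁻¹.

k_r ≈ 0.499 d⁻¹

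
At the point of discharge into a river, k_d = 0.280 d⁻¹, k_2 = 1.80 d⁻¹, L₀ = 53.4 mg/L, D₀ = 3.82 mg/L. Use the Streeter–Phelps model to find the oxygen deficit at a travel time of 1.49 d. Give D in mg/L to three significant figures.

D ≈ 6.07 mg/L

k_d L₀/(k_2−k_d) = 0.280×53.4/(1.80−0.280) = 14.95/1.520 = 9.837 mg/L.
e^(−k_d t) = e^(−0.280×1.490) = 0.6589; e^(−k_2 t) = e^(−1.80×1.490) = 0.06843.
D = 9.837 × (0.6589 − 0.06843) + 3.82 × 0.06843 = 5.808 + 0.2614 = 6.070 mg/L.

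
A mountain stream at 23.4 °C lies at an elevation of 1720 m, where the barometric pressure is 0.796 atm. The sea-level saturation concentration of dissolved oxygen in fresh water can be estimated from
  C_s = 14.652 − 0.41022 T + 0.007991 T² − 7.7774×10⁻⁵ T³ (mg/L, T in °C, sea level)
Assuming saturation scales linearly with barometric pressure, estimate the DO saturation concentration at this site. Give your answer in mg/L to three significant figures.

At sea level: C_s = 14.652 − 0.41022×23.4 + 0.007991×23.4² − 7.7774×10⁻⁵×23.4³ = 8.432 mg/L.
Pressure correction: C_s' = 8.432 × 0.796 = 6.712 mg/L.

C_s ≈ 6.71 mg/L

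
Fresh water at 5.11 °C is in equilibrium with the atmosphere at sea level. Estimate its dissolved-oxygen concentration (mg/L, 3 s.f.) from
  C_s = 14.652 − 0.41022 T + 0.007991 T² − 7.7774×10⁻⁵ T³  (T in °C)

C_s ≈ 12.8 mg/L

C_s = 14.652 − 0.41022×5.11 + 0.007991×5.11² − 7.7774×10⁻⁵×5.11³ = 12.75 mg/L.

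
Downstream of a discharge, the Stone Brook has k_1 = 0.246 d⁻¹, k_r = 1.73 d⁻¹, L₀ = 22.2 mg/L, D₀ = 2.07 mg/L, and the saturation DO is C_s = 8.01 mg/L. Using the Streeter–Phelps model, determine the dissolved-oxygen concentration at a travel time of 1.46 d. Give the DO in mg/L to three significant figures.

k_1 L₀/(k_r−k_1) = 0.246×22.2/(1.73−0.246) = 5.461/1.484 = 3.680 mg/L.
e^(−k_1 t) = e^(−0.246×1.460) = 0.6983; e^(−k_r t) = e^(−1.73×1.460) = 0.07999.
D = 3.680 × (0.6983 − 0.07999) + 2.07 × 0.07999 = 2.275 + 0.1656 = 2.441 mg/L.
DO = C_s − D = 8.01 − 2.441 = 5.569 mg/L.

DO ≈ 5.57 mg/L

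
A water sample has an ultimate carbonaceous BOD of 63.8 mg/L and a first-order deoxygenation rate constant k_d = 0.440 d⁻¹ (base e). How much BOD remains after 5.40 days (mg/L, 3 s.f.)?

L ≈ 5.93 mg/L

L_t = L₀ e^(−k_d t) = 63.8 × e^(−0.440×5.40) = 63.8 × 0.09292 = 5.928 mg/L.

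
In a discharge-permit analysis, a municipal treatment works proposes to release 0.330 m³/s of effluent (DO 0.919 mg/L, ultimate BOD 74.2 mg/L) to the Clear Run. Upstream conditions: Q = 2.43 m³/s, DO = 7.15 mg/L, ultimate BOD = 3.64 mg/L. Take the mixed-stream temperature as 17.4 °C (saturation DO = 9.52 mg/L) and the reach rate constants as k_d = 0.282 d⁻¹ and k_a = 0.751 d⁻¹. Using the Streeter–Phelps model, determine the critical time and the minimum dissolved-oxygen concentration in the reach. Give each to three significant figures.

t_c ≈ 0.894 d; minimum DO ≈ 6.00 mg/L

Mixed DO = (2.43×7.15 + 0.330×0.919)/(2.43+0.330) = 17.68/2.760 = 6.405 mg/L.
Mixed L₀ = (2.43×3.64 + 0.330×74.2)/(2.760) = 33.33/2.760 = 12.08 mg/L.
Initial deficit D₀ = C_s − DO₀ = 9.52 − 6.405 = 3.115 mg/L.
t_c = (1/0.4690) ln[(0.751/0.282)(1 − 3.115×0.4690/(0.282×12.08))] = 2.132 × ln(1.521) = 0.8937 d.
D_c = (0.282/0.751) × 12.08 × e^(−0.282×0.8937) = 0.3755 × 12.08 × 0.7772 = 3.524 mg/L.
Minimum DO = 9.52 − 3.524 = 5.996 mg/L.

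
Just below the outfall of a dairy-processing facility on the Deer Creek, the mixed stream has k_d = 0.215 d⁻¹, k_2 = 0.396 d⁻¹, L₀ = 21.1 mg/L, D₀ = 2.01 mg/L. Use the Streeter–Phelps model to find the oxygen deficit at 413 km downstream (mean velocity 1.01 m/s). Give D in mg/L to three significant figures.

Travel time t = x/v = 413 km / (1.01 m/s) = 413000 m / 1.01 m/s = 408900 s = 4.733 d.
k_d L₀/(k_2−k_d) = 0.215×21.1/(0.396−0.215) = 4.537/0.1810 = 25.06 mg/L.
e^(−k_d t) = e^(−0.215×4.733) = 0.3615; e^(−k_2 t) = e^(−0.396×4.733) = 0.1535.
D = 25.06 × (0.3615 − 0.1535) + 2.01 × 0.1535 = 5.213 + 0.3085 = 5.522 mg/L.

D ≈ 5.52 mg/L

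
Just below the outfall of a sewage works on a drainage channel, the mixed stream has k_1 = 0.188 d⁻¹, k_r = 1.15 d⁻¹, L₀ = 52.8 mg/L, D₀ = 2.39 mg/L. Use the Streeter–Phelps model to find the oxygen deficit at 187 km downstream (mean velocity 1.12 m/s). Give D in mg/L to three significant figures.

Travel time t = x/v = 187 km / (1.12 m/s) = 187000 m / 1.12 m/s = 167000 s = 1.932 d.
k_1 L₀/(k_r−k_1) = 0.188×52.8/(1.15−0.188) = 9.926/0.9620 = 10.32 mg/L.
e^(−k_1 t) = e^(−0.188×1.932) = 0.6954; e^(−k_r t) = e^(−1.15×1.932) = 0.1084.
D = 10.32 × (0.6954 − 0.1084) + 2.39 × 0.1084 = 6.057 + 0.2590 = 6.316 mg/L.

D ≈ 6.32 mg/L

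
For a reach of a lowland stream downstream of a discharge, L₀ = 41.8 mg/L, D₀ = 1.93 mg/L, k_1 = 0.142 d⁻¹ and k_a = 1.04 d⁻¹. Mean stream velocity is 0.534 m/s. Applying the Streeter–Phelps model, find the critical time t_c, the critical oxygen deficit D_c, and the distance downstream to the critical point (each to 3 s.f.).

t_c ≈ 1.83 d; D_c ≈ 4.40 mg/L; x_c ≈ 84.6 km

t_c = [1/(k_a−k_1)] ln[(k_a/k_1)(1 − D₀(k_a−k_1)/(k_1 L₀))]
= [1/(1.04−0.142)] ln[(1.04/0.142)(1 − 1.93×0.8980/(0.142×41.8))]
= (1/0.8980) ln[7.324 × 0.7080] = 1.114 × ln(5.185) = 1.114 × 1.646 = 1.833 d.
L(t_c) = L₀ e^(−k_1 t_c) = 41.8 × 0.7709 = 32.22 mg/L, and at the critical point k_a D_c = k_1 L, so D_c = (0.142/1.04) × 32.22 = 4.399 mg/L.
x_c = v t_c = 0.534 m/s × 1.833 d × 86400 s/d = 84560 m ≈ 84.6 km.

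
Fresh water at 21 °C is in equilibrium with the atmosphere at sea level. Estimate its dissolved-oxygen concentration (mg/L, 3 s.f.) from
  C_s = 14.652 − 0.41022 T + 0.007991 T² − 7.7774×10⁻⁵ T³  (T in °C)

C_s = 14.652 − 0.41022×21 + 0.007991×21² − 7.7774×10⁻⁵×21³ = 8.841 mg/L.

C_s ≈ 8.84 mg/L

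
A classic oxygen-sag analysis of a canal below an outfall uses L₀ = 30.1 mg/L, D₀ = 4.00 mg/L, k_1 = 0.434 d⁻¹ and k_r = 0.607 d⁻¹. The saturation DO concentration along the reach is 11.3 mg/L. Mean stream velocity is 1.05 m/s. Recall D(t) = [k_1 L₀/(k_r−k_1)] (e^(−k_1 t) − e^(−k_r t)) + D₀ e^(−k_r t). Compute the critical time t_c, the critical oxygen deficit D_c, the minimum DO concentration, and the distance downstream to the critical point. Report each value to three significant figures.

t_c ≈ 1.62 d; D_c ≈ 10.6 mg/L; min DO ≈ 0.667 mg/L; x_c ≈ 147 km

With k_r/k_1 = 1.399 and 1 − D₀(k_r−k_1)/(k_1 L₀) = 0.9470,
t_c = ln(1.399 × 0.9470) / (0.607 − 0.434) = ln(1.325) / 0.1730 = 0.2811/0.1730 = 1.625 d.
D_c = (k_1/k_r) L₀ e^(−k_1 t_c) = (0.434/0.607) × 30.1 × e^(−0.434×1.625) = 0.7150 × 30.1 × 0.4941 = 10.63 mg/L.
Minimum DO = C_s − D_c = 11.3 − 10.63 = 0.6670 mg/L.
x_c = v t_c = 1.05 m/s × 1.625 d × 86400 s/d = 147400 m ≈ 147 km.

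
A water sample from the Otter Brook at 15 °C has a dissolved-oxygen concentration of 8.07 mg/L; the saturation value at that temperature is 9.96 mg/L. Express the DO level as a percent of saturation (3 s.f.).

81.0 % saturation

% saturation = C/C_s × 100 = 8.07/9.96 × 100 = 81.0 %.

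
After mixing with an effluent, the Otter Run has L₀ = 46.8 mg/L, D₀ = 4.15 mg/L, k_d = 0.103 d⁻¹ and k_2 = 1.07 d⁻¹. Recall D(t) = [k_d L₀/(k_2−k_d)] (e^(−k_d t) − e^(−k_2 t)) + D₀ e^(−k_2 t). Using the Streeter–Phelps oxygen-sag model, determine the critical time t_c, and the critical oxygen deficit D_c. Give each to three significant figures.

With k_2/k_d = 10.39 and 1 − D₀(k_2−k_d)/(k_d L₀) = 0.1675,
t_c = ln(10.39 × 0.1675) / (1.07 − 0.103) = ln(1.740) / 0.9670 = 0.5538/0.9670 = 0.5727 d.
L(t_c) = L₀ e^(−k_d t_c) = 46.8 × 0.9427 = 44.12 mg/L, and at the critical point k_2 D_c = k_d L, so D_c = (0.103/1.07) × 44.12 = 4.247 mg/L.

t_c ≈ 0.573 d; D_c ≈ 4.25 mg/L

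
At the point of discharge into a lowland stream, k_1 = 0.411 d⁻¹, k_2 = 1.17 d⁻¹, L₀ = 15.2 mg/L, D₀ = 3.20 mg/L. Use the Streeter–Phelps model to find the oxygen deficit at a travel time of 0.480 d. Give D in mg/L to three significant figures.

D ≈ 3.89 mg/L

k_1 L₀/(k_2−k_1) = 0.411×15.2/(1.17−0.411) = 6.247/0.7590 = 8.231 mg/L.
e^(−k_1 t) = e^(−0.411×0.4800) = 0.8210; e^(−k_2 t) = e^(−1.17×0.4800) = 0.5703.
D = 8.231 × (0.8210 − 0.5703) + 3.20 × 0.5703 = 2.063 + 1.825 = 3.888 mg/L.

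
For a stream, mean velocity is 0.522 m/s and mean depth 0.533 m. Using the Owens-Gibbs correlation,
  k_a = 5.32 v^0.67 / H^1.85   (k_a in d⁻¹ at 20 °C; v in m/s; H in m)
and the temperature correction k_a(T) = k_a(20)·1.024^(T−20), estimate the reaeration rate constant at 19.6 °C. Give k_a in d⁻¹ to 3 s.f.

k_a ≈ 10.9 d⁻¹

k_a(20) = 5.32 × 0.522^0.67 / 0.533^1.85 = 5.32 × 0.6469 / 0.3122 = 11.02 d⁻¹.
k_a(19.6) = 11.02 × 1.024^(19.6−20) = 11.02 × 0.9906 = 10.92 d⁻¹.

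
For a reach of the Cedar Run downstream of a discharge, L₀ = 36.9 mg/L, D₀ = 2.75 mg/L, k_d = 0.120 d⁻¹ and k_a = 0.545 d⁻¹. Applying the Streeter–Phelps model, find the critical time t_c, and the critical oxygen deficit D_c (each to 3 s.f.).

t_c ≈ 2.84 d; D_c ≈ 5.78 mg/L

At the critical point dD/dt = 0, so k_d L₀ e^(−k_d t) = k_a D. Substituting D(t) from the Streeter–Phelps equation and solving for t gives
t_c = ln[(k_a/k_d)(1 − D₀(k_a−k_d)/(k_d L₀))] / (k_a−k_d).
Here k_a−k_d = 0.4250 d⁻¹ and 1 − D₀(k_a−k_d)/(k_d L₀) = 1 − 2.75×0.4250/(0.120×36.9) = 0.7361, so
t_c = ln(4.542 × 0.7361) / 0.4250 = 1.207 / 0.4250 = 2.840 d.
D_c = (k_d/k_a) L₀ e^(−k_d t_c) = (0.120/0.545) × 36.9 × e^(−0.120×2.840) = 0.2202 × 36.9 × 0.7112 = 5.779 mg/L.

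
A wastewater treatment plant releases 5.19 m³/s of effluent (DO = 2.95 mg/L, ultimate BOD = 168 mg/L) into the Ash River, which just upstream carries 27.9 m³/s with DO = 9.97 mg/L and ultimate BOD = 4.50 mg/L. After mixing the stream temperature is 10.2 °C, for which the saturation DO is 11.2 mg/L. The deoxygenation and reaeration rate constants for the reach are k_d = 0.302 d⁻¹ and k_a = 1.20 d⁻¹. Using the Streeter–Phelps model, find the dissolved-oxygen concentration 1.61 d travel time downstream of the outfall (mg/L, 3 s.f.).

Mixed DO = (27.9×9.97 + 5.19×2.95)/(27.9+5.19) = 293.5/33.09 = 8.869 mg/L.
Mixed L₀ = (27.9×4.50 + 5.19×168)/(33.09) = 997.5/33.09 = 30.14 mg/L.
Initial deficit D₀ = C_s − DO₀ = 11.2 − 8.869 = 2.331 mg/L.
D(1.61) = [0.302×30.14/(1.20−0.302)](e^(−0.302×1.61) − e^(−1.20×1.61)) + 2.331 e^(−1.20×1.61)
= 10.14 × (0.6149 − 0.1449) + 2.331 × 0.1449 = 5.103 mg/L.
DO = 11.2 − 5.103 = 6.097 mg/L.

DO ≈ 6.10 mg/L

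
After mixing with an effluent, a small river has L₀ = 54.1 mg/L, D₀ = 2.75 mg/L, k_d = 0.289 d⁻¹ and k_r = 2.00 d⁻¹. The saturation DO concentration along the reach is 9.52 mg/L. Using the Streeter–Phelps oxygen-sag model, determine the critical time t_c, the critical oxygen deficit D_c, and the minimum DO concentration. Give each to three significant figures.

t_c ≈ 0.921 d; D_c ≈ 5.99 mg/L; min DO ≈ 3.53 mg/L

t_c = [1/(k_r−k_d)] ln[(k_r/k_d)(1 − D₀(k_r−k_d)/(k_d L₀))]
= [1/(2.00−0.289)] ln[(2.00/0.289)(1 − 2.75×1.711/(0.289×54.1))]
= (1/1.711) ln[6.920 × 0.6991] = 0.5845 × ln(4.838) = 0.5845 × 1.576 = 0.9214 d.
L(t_c) = L₀ e^(−k_d t_c) = 54.1 × 0.7662 = 41.45 mg/L, and at the critical point k_r D_c = k_d L, so D_c = (0.289/2.00) × 41.45 = 5.990 mg/L.
Minimum DO = C_s − D_c = 9.52 − 5.990 = 3.530 mg/L.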